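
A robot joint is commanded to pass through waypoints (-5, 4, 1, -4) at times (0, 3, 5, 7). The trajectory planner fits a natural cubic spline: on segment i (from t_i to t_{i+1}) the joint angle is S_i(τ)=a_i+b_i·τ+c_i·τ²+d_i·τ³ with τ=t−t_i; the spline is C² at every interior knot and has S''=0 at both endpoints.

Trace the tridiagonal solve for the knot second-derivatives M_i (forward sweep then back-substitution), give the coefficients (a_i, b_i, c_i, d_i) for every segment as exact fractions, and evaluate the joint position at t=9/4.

  seg 0: a=-5 b=165/38 c=0 d=-17/114
  seg 1: a=4 b=6/19 c=-51/38 d=33/152
  seg 2: a=1 b=-93/38 c=-3/76 d=1/152
S(9/4) = 7469/2432

Δ: Δ0=3, Δ1=-3/2, Δ2=-5/2
row 1: diag=10, rhs=-27; c'=1/5, d'=-27/10
row 2: denom=8−2·1/5=38/5; d'=(-6−2·-27/10)/(38/5)=-3/38
back: M2=-3/38
back: M1=-27/10−1/5·-3/38=-51/19
M: M0=0, M1=-51/19, M2=-3/38, M3=0
seg 0: a=-5, c=M0/2=0, d=(M1−M0)/(6·3)=-17/114, b=Δ0−h0·(2M0+M1)/6=165/38
seg 1: a=4, c=M1/2=-51/38, d=(M2−M1)/(6·2)=33/152, b=Δ1−h1·(2M1+M2)/6=6/19
seg 2: a=1, c=M2/2=-3/76, d=(M3−M2)/(6·2)=1/152, b=Δ2−h2·(2M2+M3)/6=-93/38
t_q=9/4 → seg 0, τ=9/4; S=-5+165/38·τ+0·τ²+-17/114·τ³=7469/2432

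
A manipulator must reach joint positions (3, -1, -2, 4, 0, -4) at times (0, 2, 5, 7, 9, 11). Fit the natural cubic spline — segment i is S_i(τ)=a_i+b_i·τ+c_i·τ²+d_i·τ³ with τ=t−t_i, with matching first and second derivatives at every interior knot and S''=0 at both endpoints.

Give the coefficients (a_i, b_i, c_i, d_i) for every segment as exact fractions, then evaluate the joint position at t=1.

Δ: Δ0=-2, Δ1=-1/3, Δ2=3, Δ3=-2, Δ4=-2
row 1: diag=10, rhs=10; c'=3/10, d'=1
row 2: denom=10−3·3/10=91/10; d'=(20−3·1)/(91/10)=170/91
row 3: denom=8−2·20/91=688/91; d'=(-30−2·170/91)/(688/91)=-1535/344
row 4: denom=8−2·91/344=1285/172; d'=(0−2·-1535/344)/(1285/172)=307/257
back: M4=307/257
back: M3=-1535/344−91/344·307/257=-1228/257
back: M2=170/91−20/91·-1228/257=750/257
back: M1=1−3/10·750/257=32/257
M: M0=0, M1=32/257, M2=750/257, M3=-1228/257, M4=307/257, M5=0
seg 0: a=3, c=M0/2=0, d=(M1−M0)/(6·2)=8/771, b=Δ0−h0·(2M0+M1)/6=-1574/771
seg 1: a=-1, c=M1/2=16/257, d=(M2−M1)/(6·3)=359/2313, b=Δ1−h1·(2M1+M2)/6=-1478/771
seg 2: a=-2, c=M2/2=375/257, d=(M3−M2)/(6·2)=-989/1542, b=Δ2−h2·(2M2+M3)/6=2041/771
seg 3: a=4, c=M3/2=-614/257, d=(M4−M3)/(6·2)=1535/3084, b=Δ3−h3·(2M3+M4)/6=607/771
seg 4: a=0, c=M4/2=307/514, d=(M5−M4)/(6·2)=-307/3084, b=Δ4−h4·(2M4+M5)/6=-2156/771
t_q=1 → seg 0, τ=1; S=3+-1574/771·τ+0·τ²+8/771·τ³=249/257

  seg 0: a=3 b=-1574/771 c=0 d=8/771
  seg 1: a=-1 b=-1478/771 c=16/257 d=359/2313
  seg 2: a=-2 b=2041/771 c=375/257 d=-989/1542
  seg 3: a=4 b=607/771 c=-614/257 d=1535/3084
  seg 4: a=0 b=-2156/771 c=307/514 d=-307/3084
S(1) = 249/257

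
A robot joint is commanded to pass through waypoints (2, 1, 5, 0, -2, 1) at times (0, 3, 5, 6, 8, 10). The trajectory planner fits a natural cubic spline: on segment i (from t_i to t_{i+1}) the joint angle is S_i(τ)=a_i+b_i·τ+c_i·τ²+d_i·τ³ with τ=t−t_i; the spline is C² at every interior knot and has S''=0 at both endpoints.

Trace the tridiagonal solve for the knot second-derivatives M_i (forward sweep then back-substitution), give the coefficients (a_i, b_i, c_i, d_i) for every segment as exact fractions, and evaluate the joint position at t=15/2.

  seg 0: a=2 b=-6895/3576 c=0 d=1901/10728
  seg 1: a=1 b=5107/1788 c=1901/1192 d=-3617/3576
  seg 2: a=5 b=-5189/1788 c=-5333/1192 d=8497/3576
  seg 3: a=0 b=-16885/3576 c=791/298 d=-5675/14304
  seg 4: a=-2 b=2029/1788 c=653/2384 d=-653/14304
S(15/2) = -93427/38144

Δ: Δ0=-1/3, Δ1=2, Δ2=-5, Δ3=-1, Δ4=3/2
row 1: diag=10, rhs=14; c'=1/5, d'=7/5
row 2: denom=6−2·1/5=28/5; d'=(-42−2·7/5)/(28/5)=-8
row 3: denom=6−1·5/28=163/28; d'=(24−1·-8)/(163/28)=896/163
row 4: denom=8−2·56/163=1192/163; d'=(15−2·896/163)/(1192/163)=653/1192
back: M4=653/1192
back: M3=896/163−56/163·653/1192=791/149
back: M2=-8−5/28·791/149=-5333/596
back: M1=7/5−1/5·-5333/596=1901/596
M: M0=0, M1=1901/596, M2=-5333/596, M3=791/149, M4=653/1192, M5=0
seg 0: a=2, c=M0/2=0, d=(M1−M0)/(6·3)=1901/10728, b=Δ0−h0·(2M0+M1)/6=-6895/3576
seg 1: a=1, c=M1/2=1901/1192, d=(M2−M1)/(6·2)=-3617/3576, b=Δ1−h1·(2M1+M2)/6=5107/1788
seg 2: a=5, c=M2/2=-5333/1192, d=(M3−M2)/(6·1)=8497/3576, b=Δ2−h2·(2M2+M3)/6=-5189/1788
seg 3: a=0, c=M3/2=791/298, d=(M4−M3)/(6·2)=-5675/14304, b=Δ3−h3·(2M3+M4)/6=-16885/3576
seg 4: a=-2, c=M4/2=653/2384, d=(M5−M4)/(6·2)=-653/14304, b=Δ4−h4·(2M4+M5)/6=2029/1788
t_q=15/2 → seg 3, τ=3/2; S=0+-16885/3576·τ+791/298·τ²+-5675/14304·τ³=-93427/38144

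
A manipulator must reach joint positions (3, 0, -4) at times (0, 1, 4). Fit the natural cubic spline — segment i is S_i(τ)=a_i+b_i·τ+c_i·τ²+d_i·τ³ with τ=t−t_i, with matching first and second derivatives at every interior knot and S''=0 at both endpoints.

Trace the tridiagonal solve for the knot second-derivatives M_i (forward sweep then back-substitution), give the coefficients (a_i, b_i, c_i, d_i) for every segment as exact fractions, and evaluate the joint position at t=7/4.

  seg 0: a=3 b=-77/24 c=0 d=5/24
  seg 1: a=0 b=-31/12 c=5/8 d=-5/72
S(7/4) = -827/512

Δ: Δ0=-3, Δ1=-4/3
row 1: diag=8, rhs=10; c'=3/8, d'=5/4
back: M1=5/4
M: M0=0, M1=5/4, M2=0
seg 0: a=3, c=M0/2=0, d=(M1−M0)/(6·1)=5/24, b=Δ0−h0·(2M0+M1)/6=-77/24
seg 1: a=0, c=M1/2=5/8, d=(M2−M1)/(6·3)=-5/72, b=Δ1−h1·(2M1+M2)/6=-31/12
t_q=7/4 → seg 1, τ=3/4; S=0+-31/12·τ+5/8·τ²+-5/72·τ³=-827/512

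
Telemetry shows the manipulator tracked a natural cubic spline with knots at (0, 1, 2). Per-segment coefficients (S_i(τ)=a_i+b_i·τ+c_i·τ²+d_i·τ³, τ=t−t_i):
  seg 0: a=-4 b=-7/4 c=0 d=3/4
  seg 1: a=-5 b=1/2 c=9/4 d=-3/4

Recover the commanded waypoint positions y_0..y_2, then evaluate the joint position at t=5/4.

y_0 = S_0(0) = a_0 = -4
y_1 = S_1(0) = a_1 = -5
y_2 = S_1(1) = -3
t_q=5/4 is in segment 1 (τ=1/4); S_1(τ)=-1215/256

y_0=-4 y_1=-5 y_2=-3
S(5/4) = -1215/256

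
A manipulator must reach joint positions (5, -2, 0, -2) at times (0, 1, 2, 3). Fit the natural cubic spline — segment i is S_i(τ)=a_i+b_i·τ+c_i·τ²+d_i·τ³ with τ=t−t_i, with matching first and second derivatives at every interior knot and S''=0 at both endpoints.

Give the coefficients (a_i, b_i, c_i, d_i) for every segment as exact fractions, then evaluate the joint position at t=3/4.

Δ: Δ0=-7, Δ1=2, Δ2=-2
row 1: diag=4, rhs=54; c'=1/4, d'=27/2
row 2: denom=4−1·1/4=15/4; d'=(-24−1·27/2)/(15/4)=-10
back: M2=-10
back: M1=27/2−1/4·-10=16
M: M0=0, M1=16, M2=-10, M3=0
seg 0: a=5, c=M0/2=0, d=(M1−M0)/(6·1)=8/3, b=Δ0−h0·(2M0+M1)/6=-29/3
seg 1: a=-2, c=M1/2=8, d=(M2−M1)/(6·1)=-13/3, b=Δ1−h1·(2M1+M2)/6=-5/3
seg 2: a=0, c=M2/2=-5, d=(M3−M2)/(6·1)=5/3, b=Δ2−h2·(2M2+M3)/6=4/3
t_q=3/4 → seg 0, τ=3/4; S=5+-29/3·τ+0·τ²+8/3·τ³=-9/8

  seg 0: a=5 b=-29/3 c=0 d=8/3
  seg 1: a=-2 b=-5/3 c=8 d=-13/3
  seg 2: a=0 b=4/3 c=-5 d=5/3
S(3/4) = -9/8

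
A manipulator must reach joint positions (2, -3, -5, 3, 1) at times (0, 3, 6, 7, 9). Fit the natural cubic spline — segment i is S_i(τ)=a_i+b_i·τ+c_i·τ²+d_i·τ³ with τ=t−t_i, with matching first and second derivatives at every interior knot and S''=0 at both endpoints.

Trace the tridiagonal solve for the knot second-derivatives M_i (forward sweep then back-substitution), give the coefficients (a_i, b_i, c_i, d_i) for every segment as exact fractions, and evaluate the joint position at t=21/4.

Δ: Δ0=-5/3, Δ1=-2/3, Δ2=8, Δ3=-1
row 1: diag=12, rhs=6; c'=1/4, d'=1/2
row 2: denom=8−3·1/4=29/4; d'=(52−3·1/2)/(29/4)=202/29
row 3: denom=6−1·4/29=170/29; d'=(-54−1·202/29)/(170/29)=-52/5
back: M3=-52/5
back: M2=202/29−4/29·-52/5=42/5
back: M1=1/2−1/4·42/5=-8/5
M: M0=0, M1=-8/5, M2=42/5, M3=-52/5, M4=0
seg 0: a=2, c=M0/2=0, d=(M1−M0)/(6·3)=-4/45, b=Δ0−h0·(2M0+M1)/6=-13/15
seg 1: a=-3, c=M1/2=-4/5, d=(M2−M1)/(6·3)=5/9, b=Δ1−h1·(2M1+M2)/6=-49/15
seg 2: a=-5, c=M2/2=21/5, d=(M3−M2)/(6·1)=-47/15, b=Δ2−h2·(2M2+M3)/6=104/15
seg 3: a=3, c=M3/2=-26/5, d=(M4−M3)/(6·2)=13/15, b=Δ3−h3·(2M3+M4)/6=89/15
t_q=21/4 → seg 1, τ=9/4; S=-3+-49/15·τ+-4/5·τ²+5/9·τ³=-2583/320

  seg 0: a=2 b=-13/15 c=0 d=-4/45
  seg 1: a=-3 b=-49/15 c=-4/5 d=5/9
  seg 2: a=-5 b=104/15 c=21/5 d=-47/15
  seg 3: a=3 b=89/15 c=-26/5 d=13/15
S(21/4) = -2583/320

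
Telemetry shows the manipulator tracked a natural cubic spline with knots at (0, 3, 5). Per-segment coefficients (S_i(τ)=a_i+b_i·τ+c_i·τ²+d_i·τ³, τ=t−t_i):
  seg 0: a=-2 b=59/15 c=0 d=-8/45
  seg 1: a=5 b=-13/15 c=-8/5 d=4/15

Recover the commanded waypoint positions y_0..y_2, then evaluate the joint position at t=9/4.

y_0 = S_0(0) = a_0 = -2
y_1 = S_1(0) = a_1 = 5
y_2 = S_1(2) = -1
t_q=9/4 is in segment 0 (τ=9/4); S_0(τ)=193/40

y_0=-2 y_1=5 y_2=-1
S(9/4) = 193/40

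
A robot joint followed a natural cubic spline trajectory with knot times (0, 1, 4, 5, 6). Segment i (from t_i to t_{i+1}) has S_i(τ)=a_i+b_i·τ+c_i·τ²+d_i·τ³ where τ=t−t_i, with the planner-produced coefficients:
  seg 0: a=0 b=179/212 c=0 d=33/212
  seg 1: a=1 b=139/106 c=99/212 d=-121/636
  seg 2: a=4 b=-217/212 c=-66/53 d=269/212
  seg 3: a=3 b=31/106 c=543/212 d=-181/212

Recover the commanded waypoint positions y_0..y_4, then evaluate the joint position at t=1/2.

y_0=0 y_1=1 y_2=4 y_3=3 y_4=5
S(1/2) = 749/1696

y_0 = S_0(0) = a_0 = 0
y_1 = S_1(0) = a_1 = 1
y_2 = S_2(0) = a_2 = 4
y_3 = S_3(0) = a_3 = 3
y_4 = S_3(1) = 5
t_q=1/2 is in segment 0 (τ=1/2); S_0(τ)=749/1696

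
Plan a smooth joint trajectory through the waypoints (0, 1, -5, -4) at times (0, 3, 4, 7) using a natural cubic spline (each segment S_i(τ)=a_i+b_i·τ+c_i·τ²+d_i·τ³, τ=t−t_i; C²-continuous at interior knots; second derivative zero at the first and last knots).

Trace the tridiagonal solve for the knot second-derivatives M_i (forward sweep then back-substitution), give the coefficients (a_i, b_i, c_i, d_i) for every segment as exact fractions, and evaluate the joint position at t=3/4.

Δ: Δ0=1/3, Δ1=-6, Δ2=1/3
row 1: diag=8, rhs=-38; c'=1/8, d'=-19/4
row 2: denom=8−1·1/8=63/8; d'=(38−1·-19/4)/(63/8)=38/7
back: M2=38/7
back: M1=-19/4−1/8·38/7=-38/7
M: M0=0, M1=-38/7, M2=38/7, M3=0
seg 0: a=0, c=M0/2=0, d=(M1−M0)/(6·3)=-19/63, b=Δ0−h0·(2M0+M1)/6=64/21
seg 1: a=1, c=M1/2=-19/7, d=(M2−M1)/(6·1)=38/21, b=Δ1−h1·(2M1+M2)/6=-107/21
seg 2: a=-5, c=M2/2=19/7, d=(M3−M2)/(6·3)=-19/63, b=Δ2−h2·(2M2+M3)/6=-107/21
t_q=3/4 → seg 0, τ=3/4; S=0+64/21·τ+0·τ²+-19/63·τ³=967/448

  seg 0: a=0 b=64/21 c=0 d=-19/63
  seg 1: a=1 b=-107/21 c=-19/7 d=38/21
  seg 2: a=-5 b=-107/21 c=19/7 d=-19/63
S(3/4) = 967/448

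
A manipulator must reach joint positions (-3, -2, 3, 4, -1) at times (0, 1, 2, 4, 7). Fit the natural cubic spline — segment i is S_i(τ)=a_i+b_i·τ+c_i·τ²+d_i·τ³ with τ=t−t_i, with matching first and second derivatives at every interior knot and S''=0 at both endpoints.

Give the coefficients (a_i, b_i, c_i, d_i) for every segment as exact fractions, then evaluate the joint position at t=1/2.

Δ: Δ0=1, Δ1=5, Δ2=1/2, Δ3=-5/3
row 1: diag=4, rhs=24; c'=1/4, d'=6
row 2: denom=6−1·1/4=23/4; d'=(-27−1·6)/(23/4)=-132/23
row 3: denom=10−2·8/23=214/23; d'=(-13−2·-132/23)/(214/23)=-35/214
back: M3=-35/214
back: M2=-132/23−8/23·-35/214=-608/107
back: M1=6−1/4·-608/107=794/107
M: M0=0, M1=794/107, M2=-608/107, M3=-35/214, M4=0
seg 0: a=-3, c=M0/2=0, d=(M1−M0)/(6·1)=397/321, b=Δ0−h0·(2M0+M1)/6=-76/321
seg 1: a=-2, c=M1/2=397/107, d=(M2−M1)/(6·1)=-701/321, b=Δ1−h1·(2M1+M2)/6=1115/321
seg 2: a=3, c=M2/2=-304/107, d=(M3−M2)/(6·2)=1181/2568, b=Δ2−h2·(2M2+M3)/6=1394/321
seg 3: a=4, c=M3/2=-35/428, d=(M4−M3)/(6·3)=35/3852, b=Δ3−h3·(2M3+M4)/6=-965/642
t_q=1/2 → seg 0, τ=1/2; S=-3+-76/321·τ+0·τ²+397/321·τ³=-2537/856

  seg 0: a=-3 b=-76/321 c=0 d=397/321
  seg 1: a=-2 b=1115/321 c=397/107 d=-701/321
  seg 2: a=3 b=1394/321 c=-304/107 d=1181/2568
  seg 3: a=4 b=-965/642 c=-35/428 d=35/3852
S(1/2) = -2537/856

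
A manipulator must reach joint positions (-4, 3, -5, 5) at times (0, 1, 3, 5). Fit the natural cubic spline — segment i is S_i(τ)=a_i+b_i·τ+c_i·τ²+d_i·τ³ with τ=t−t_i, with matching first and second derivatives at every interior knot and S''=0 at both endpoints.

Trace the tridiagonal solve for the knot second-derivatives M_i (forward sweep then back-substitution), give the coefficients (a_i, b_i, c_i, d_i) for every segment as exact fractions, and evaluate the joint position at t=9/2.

Δ: Δ0=7, Δ1=-4, Δ2=5
row 1: diag=6, rhs=-66; c'=1/3, d'=-11
row 2: denom=8−2·1/3=22/3; d'=(54−2·-11)/(22/3)=114/11
back: M2=114/11
back: M1=-11−1/3·114/11=-159/11
M: M0=0, M1=-159/11, M2=114/11, M3=0
seg 0: a=-4, c=M0/2=0, d=(M1−M0)/(6·1)=-53/22, b=Δ0−h0·(2M0+M1)/6=207/22
seg 1: a=3, c=M1/2=-159/22, d=(M2−M1)/(6·2)=91/44, b=Δ1−h1·(2M1+M2)/6=24/11
seg 2: a=-5, c=M2/2=57/11, d=(M3−M2)/(6·2)=-19/22, b=Δ2−h2·(2M2+M3)/6=-21/11
t_q=9/2 → seg 2, τ=3/2; S=-5+-21/11·τ+57/11·τ²+-19/22·τ³=155/176

  seg 0: a=-4 b=207/22 c=0 d=-53/22
  seg 1: a=3 b=24/11 c=-159/22 d=91/44
  seg 2: a=-5 b=-21/11 c=57/11 d=-19/22
S(9/2) = 155/176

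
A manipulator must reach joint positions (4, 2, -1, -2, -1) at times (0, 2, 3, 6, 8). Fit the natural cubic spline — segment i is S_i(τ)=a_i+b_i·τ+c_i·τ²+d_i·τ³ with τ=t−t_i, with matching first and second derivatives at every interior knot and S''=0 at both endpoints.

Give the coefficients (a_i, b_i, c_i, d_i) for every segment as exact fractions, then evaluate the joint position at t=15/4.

Δ: Δ0=-1, Δ1=-3, Δ2=-1/3, Δ3=1/2
row 1: diag=6, rhs=-12; c'=1/6, d'=-2
row 2: denom=8−1·1/6=47/6; d'=(16−1·-2)/(47/6)=108/47
row 3: denom=10−3·18/47=416/47; d'=(5−3·108/47)/(416/47)=-89/416
back: M3=-89/416
back: M2=108/47−18/47·-89/416=495/208
back: M1=-2−1/6·495/208=-997/416
M: M0=0, M1=-997/416, M2=495/208, M3=-89/416, M4=0
seg 0: a=4, c=M0/2=0, d=(M1−M0)/(6·2)=-997/4992, b=Δ0−h0·(2M0+M1)/6=-251/1248
seg 1: a=2, c=M1/2=-997/832, d=(M2−M1)/(6·1)=1987/2496, b=Δ1−h1·(2M1+M2)/6=-1621/624
seg 2: a=-1, c=M2/2=495/416, d=(M3−M2)/(6·3)=-83/576, b=Δ2−h2·(2M2+M3)/6=-6505/2496
seg 3: a=-2, c=M3/2=-89/832, d=(M4−M3)/(6·2)=89/4992, b=Δ3−h3·(2M3+M4)/6=401/624
t_q=15/4 → seg 2, τ=3/4; S=-1+-6505/2496·τ+495/416·τ²+-83/576·τ³=-124925/53248

  seg 0: a=4 b=-251/1248 c=0 d=-997/4992
  seg 1: a=2 b=-1621/624 c=-997/832 d=1987/2496
  seg 2: a=-1 b=-6505/2496 c=495/416 d=-83/576
  seg 3: a=-2 b=401/624 c=-89/832 d=89/4992
S(15/4) = -124925/53248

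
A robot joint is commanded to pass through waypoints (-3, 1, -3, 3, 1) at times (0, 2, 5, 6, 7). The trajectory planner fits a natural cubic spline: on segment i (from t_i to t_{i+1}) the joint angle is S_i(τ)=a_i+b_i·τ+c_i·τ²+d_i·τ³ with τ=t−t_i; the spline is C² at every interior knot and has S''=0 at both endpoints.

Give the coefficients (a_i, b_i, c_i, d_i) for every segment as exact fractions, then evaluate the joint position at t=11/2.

  seg 0: a=-3 b=1468/411 c=0 d=-323/822
  seg 1: a=1 b=-470/411 c=-323/137 d=943/1233
  seg 2: a=-3 b=2203/411 c=620/137 d=-1597/411
  seg 3: a=3 b=1132/411 c=-977/137 d=977/411
S(11/2) = 357/1096

Δ: Δ0=2, Δ1=-4/3, Δ2=6, Δ3=-2
row 1: diag=10, rhs=-20; c'=3/10, d'=-2
row 2: denom=8−3·3/10=71/10; d'=(44−3·-2)/(71/10)=500/71
row 3: denom=4−1·10/71=274/71; d'=(-48−1·500/71)/(274/71)=-1954/137
back: M3=-1954/137
back: M2=500/71−10/71·-1954/137=1240/137
back: M1=-2−3/10·1240/137=-646/137
M: M0=0, M1=-646/137, M2=1240/137, M3=-1954/137, M4=0
seg 0: a=-3, c=M0/2=0, d=(M1−M0)/(6·2)=-323/822, b=Δ0−h0·(2M0+M1)/6=1468/411
seg 1: a=1, c=M1/2=-323/137, d=(M2−M1)/(6·3)=943/1233, b=Δ1−h1·(2M1+M2)/6=-470/411
seg 2: a=-3, c=M2/2=620/137, d=(M3−M2)/(6·1)=-1597/411, b=Δ2−h2·(2M2+M3)/6=2203/411
seg 3: a=3, c=M3/2=-977/137, d=(M4−M3)/(6·1)=977/411, b=Δ3−h3·(2M3+M4)/6=1132/411
t_q=11/2 → seg 2, τ=1/2; S=-3+2203/411·τ+620/137·τ²+-1597/411·τ³=357/1096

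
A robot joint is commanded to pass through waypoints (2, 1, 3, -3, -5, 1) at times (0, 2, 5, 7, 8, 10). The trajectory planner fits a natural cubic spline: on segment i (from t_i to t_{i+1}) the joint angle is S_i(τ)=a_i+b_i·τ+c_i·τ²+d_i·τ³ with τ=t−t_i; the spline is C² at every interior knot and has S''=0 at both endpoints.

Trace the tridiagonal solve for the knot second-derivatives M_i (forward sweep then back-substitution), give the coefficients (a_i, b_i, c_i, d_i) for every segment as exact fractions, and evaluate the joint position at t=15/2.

Δ: Δ0=-1/2, Δ1=2/3, Δ2=-3, Δ3=-2, Δ4=3
row 1: diag=10, rhs=7; c'=3/10, d'=7/10
row 2: denom=10−3·3/10=91/10; d'=(-22−3·7/10)/(91/10)=-241/91
row 3: denom=6−2·20/91=506/91; d'=(6−2·-241/91)/(506/91)=514/253
row 4: denom=6−1·91/506=2945/506; d'=(30−1·514/253)/(2945/506)=14152/2945
back: M4=14152/2945
back: M3=514/253−91/506·14152/2945=3438/2945
back: M2=-241/91−20/91·3438/2945=-1711/589
back: M1=7/10−3/10·-1711/589=4628/2945
M: M0=0, M1=4628/2945, M2=-1711/589, M3=3438/2945, M4=14152/2945, M5=0
seg 0: a=2, c=M0/2=0, d=(M1−M0)/(6·2)=1157/8835, b=Δ0−h0·(2M0+M1)/6=-18091/17670
seg 1: a=1, c=M1/2=2314/2945, d=(M2−M1)/(6·3)=-13183/53010, b=Δ1−h1·(2M1+M2)/6=9677/17670
seg 2: a=3, c=M2/2=-1711/1178, d=(M3−M2)/(6·2)=11993/35340, b=Δ2−h2·(2M2+M3)/6=-12833/8835
seg 3: a=-3, c=M3/2=1719/2945, d=(M4−M3)/(6·1)=5357/8835, b=Δ3−h3·(2M3+M4)/6=-28184/8835
seg 4: a=-5, c=M4/2=7076/2945, d=(M5−M4)/(6·2)=-3538/8835, b=Δ4−h4·(2M4+M5)/6=-1799/8835
t_q=15/2 → seg 3, τ=1/2; S=-3+-28184/8835·τ+1719/2945·τ²+5357/8835·τ³=-20607/4712

  seg 0: a=2 b=-18091/17670 c=0 d=1157/8835
  seg 1: a=1 b=9677/17670 c=2314/2945 d=-13183/53010
  seg 2: a=3 b=-12833/8835 c=-1711/1178 d=11993/35340
  seg 3: a=-3 b=-28184/8835 c=1719/2945 d=5357/8835
  seg 4: a=-5 b=-1799/8835 c=7076/2945 d=-3538/8835
S(15/2) = -20607/4712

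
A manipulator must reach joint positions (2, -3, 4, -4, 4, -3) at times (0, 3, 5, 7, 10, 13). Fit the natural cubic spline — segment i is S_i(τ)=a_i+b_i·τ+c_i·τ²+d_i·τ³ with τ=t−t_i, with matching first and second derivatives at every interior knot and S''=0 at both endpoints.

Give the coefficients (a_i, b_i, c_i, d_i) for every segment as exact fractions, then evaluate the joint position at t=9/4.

Δ: Δ0=-5/3, Δ1=7/2, Δ2=-4, Δ3=8/3, Δ4=-7/3
row 1: diag=10, rhs=31; c'=1/5, d'=31/10
row 2: denom=8−2·1/5=38/5; d'=(-45−2·31/10)/(38/5)=-128/19
row 3: denom=10−2·5/19=180/19; d'=(40−2·-128/19)/(180/19)=254/45
row 4: denom=12−3·19/60=221/20; d'=(-30−3·254/45)/(221/20)=-2816/663
back: M4=-2816/663
back: M3=254/45−19/60·-2816/663=4634/663
back: M2=-128/19−5/19·4634/663=-5686/663
back: M1=31/10−1/5·-5686/663=6385/1326
M: M0=0, M1=6385/1326, M2=-5686/663, M3=4634/663, M4=-2816/663, M5=0
seg 0: a=2, c=M0/2=0, d=(M1−M0)/(6·3)=6385/23868, b=Δ0−h0·(2M0+M1)/6=-10805/2652
seg 1: a=-3, c=M1/2=6385/2652, d=(M2−M1)/(6·2)=-1973/1768, b=Δ1−h1·(2M1+M2)/6=4175/1326
seg 2: a=4, c=M2/2=-2843/663, d=(M3−M2)/(6·2)=860/663, b=Δ2−h2·(2M2+M3)/6=-406/663
seg 3: a=-4, c=M3/2=2317/663, d=(M4−M3)/(6·3)=-3725/5967, b=Δ3−h3·(2M3+M4)/6=-486/221
seg 4: a=4, c=M4/2=-1408/663, d=(M5−M4)/(6·3)=1408/5967, b=Δ4−h4·(2M4+M5)/6=423/221
t_q=9/4 → seg 0, τ=9/4; S=2+-10805/2652·τ+0·τ²+6385/23868·τ³=-233093/56576

  seg 0: a=2 b=-10805/2652 c=0 d=6385/23868
  seg 1: a=-3 b=4175/1326 c=6385/2652 d=-1973/1768
  seg 2: a=4 b=-406/663 c=-2843/663 d=860/663
  seg 3: a=-4 b=-486/221 c=2317/663 d=-3725/5967
  seg 4: a=4 b=423/221 c=-1408/663 d=1408/5967
S(9/4) = -233093/56576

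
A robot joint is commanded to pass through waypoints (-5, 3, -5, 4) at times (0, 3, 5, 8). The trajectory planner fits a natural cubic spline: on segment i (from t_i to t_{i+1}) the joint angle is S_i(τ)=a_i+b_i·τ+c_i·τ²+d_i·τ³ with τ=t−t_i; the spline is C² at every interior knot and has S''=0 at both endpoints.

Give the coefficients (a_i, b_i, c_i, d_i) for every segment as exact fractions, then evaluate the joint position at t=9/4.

Δ: Δ0=8/3, Δ1=-4, Δ2=3
row 1: diag=10, rhs=-40; c'=1/5, d'=-4
row 2: denom=10−2·1/5=48/5; d'=(42−2·-4)/(48/5)=125/24
back: M2=125/24
back: M1=-4−1/5·125/24=-121/24
M: M0=0, M1=-121/24, M2=125/24, M3=0
seg 0: a=-5, c=M0/2=0, d=(M1−M0)/(6·3)=-121/432, b=Δ0−h0·(2M0+M1)/6=83/16
seg 1: a=3, c=M1/2=-121/48, d=(M2−M1)/(6·2)=41/48, b=Δ1−h1·(2M1+M2)/6=-19/8
seg 2: a=-5, c=M2/2=125/48, d=(M3−M2)/(6·3)=-125/432, b=Δ2−h2·(2M2+M3)/6=-53/24
t_q=9/4 → seg 0, τ=9/4; S=-5+83/16·τ+0·τ²+-121/432·τ³=3565/1024

  seg 0: a=-5 b=83/16 c=0 d=-121/432
  seg 1: a=3 b=-19/8 c=-121/48 d=41/48
  seg 2: a=-5 b=-53/24 c=125/48 d=-125/432
S(9/4) = 3565/1024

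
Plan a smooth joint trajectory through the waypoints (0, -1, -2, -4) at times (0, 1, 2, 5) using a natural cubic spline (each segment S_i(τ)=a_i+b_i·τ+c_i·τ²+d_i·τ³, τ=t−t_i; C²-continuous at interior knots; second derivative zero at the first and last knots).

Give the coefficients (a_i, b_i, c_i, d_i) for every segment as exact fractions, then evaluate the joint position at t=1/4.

  seg 0: a=0 b=-92/93 c=0 d=-1/93
  seg 1: a=-1 b=-95/93 c=-1/31 d=5/93
  seg 2: a=-2 b=-86/93 c=4/31 d=-4/279
S(1/4) = -491/1984

Δ: Δ0=-1, Δ1=-1, Δ2=-2/3
row 1: diag=4, rhs=0; c'=1/4, d'=0
row 2: denom=8−1·1/4=31/4; d'=(2−1·0)/(31/4)=8/31
back: M2=8/31
back: M1=0−1/4·8/31=-2/31
M: M0=0, M1=-2/31, M2=8/31, M3=0
seg 0: a=0, c=M0/2=0, d=(M1−M0)/(6·1)=-1/93, b=Δ0−h0·(2M0+M1)/6=-92/93
seg 1: a=-1, c=M1/2=-1/31, d=(M2−M1)/(6·1)=5/93, b=Δ1−h1·(2M1+M2)/6=-95/93
seg 2: a=-2, c=M2/2=4/31, d=(M3−M2)/(6·3)=-4/279, b=Δ2−h2·(2M2+M3)/6=-86/93
t_q=1/4 → seg 0, τ=1/4; S=0+-92/93·τ+0·τ²+-1/93·τ³=-491/1984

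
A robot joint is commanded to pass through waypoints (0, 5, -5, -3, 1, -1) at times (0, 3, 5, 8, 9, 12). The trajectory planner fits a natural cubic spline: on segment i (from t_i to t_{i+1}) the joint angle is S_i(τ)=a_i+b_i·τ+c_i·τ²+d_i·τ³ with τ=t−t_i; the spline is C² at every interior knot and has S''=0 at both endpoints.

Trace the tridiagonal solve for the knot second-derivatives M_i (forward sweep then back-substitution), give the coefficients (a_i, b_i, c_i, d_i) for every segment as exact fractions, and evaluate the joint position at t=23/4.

  seg 0: a=0 b=1201/296 c=0 d=-2123/7992
  seg 1: a=5 b=-461/148 c=-2123/888 d=643/888
  seg 2: a=-5 b=-1771/444 c=1735/888 d=-119/888
  seg 3: a=-3 b=3655/888 c=83/111 d=-767/888
  seg 4: a=1 b=447/148 c=-1637/888 d=1637/7992
S(23/4) = -131643/18944

Δ: Δ0=5/3, Δ1=-5, Δ2=2/3, Δ3=4, Δ4=-2/3
row 1: diag=10, rhs=-40; c'=1/5, d'=-4
row 2: denom=10−2·1/5=48/5; d'=(34−2·-4)/(48/5)=35/8
row 3: denom=8−3·5/16=113/16; d'=(20−3·35/8)/(113/16)=110/113
row 4: denom=8−1·16/113=888/113; d'=(-28−1·110/113)/(888/113)=-1637/444
back: M4=-1637/444
back: M3=110/113−16/113·-1637/444=166/111
back: M2=35/8−5/16·166/111=1735/444
back: M1=-4−1/5·1735/444=-2123/444
M: M0=0, M1=-2123/444, M2=1735/444, M3=166/111, M4=-1637/444, M5=0
seg 0: a=0, c=M0/2=0, d=(M1−M0)/(6·3)=-2123/7992, b=Δ0−h0·(2M0+M1)/6=1201/296
seg 1: a=5, c=M1/2=-2123/888, d=(M2−M1)/(6·2)=643/888, b=Δ1−h1·(2M1+M2)/6=-461/148
seg 2: a=-5, c=M2/2=1735/888, d=(M3−M2)/(6·3)=-119/888, b=Δ2−h2·(2M2+M3)/6=-1771/444
seg 3: a=-3, c=M3/2=83/111, d=(M4−M3)/(6·1)=-767/888, b=Δ3−h3·(2M3+M4)/6=3655/888
seg 4: a=1, c=M4/2=-1637/888, d=(M5−M4)/(6·3)=1637/7992, b=Δ4−h4·(2M4+M5)/6=447/148
t_q=23/4 → seg 2, τ=3/4; S=-5+-1771/444·τ+1735/888·τ²+-119/888·τ³=-131643/18944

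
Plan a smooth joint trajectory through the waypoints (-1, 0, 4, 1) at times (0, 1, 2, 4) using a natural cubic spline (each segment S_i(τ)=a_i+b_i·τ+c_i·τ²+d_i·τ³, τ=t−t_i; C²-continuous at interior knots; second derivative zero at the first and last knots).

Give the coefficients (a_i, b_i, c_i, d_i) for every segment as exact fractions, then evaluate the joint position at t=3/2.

Δ: Δ0=1, Δ1=4, Δ2=-3/2
row 1: diag=4, rhs=18; c'=1/4, d'=9/2
row 2: denom=6−1·1/4=23/4; d'=(-33−1·9/2)/(23/4)=-150/23
back: M2=-150/23
back: M1=9/2−1/4·-150/23=141/23
M: M0=0, M1=141/23, M2=-150/23, M3=0
seg 0: a=-1, c=M0/2=0, d=(M1−M0)/(6·1)=47/46, b=Δ0−h0·(2M0+M1)/6=-1/46
seg 1: a=0, c=M1/2=141/46, d=(M2−M1)/(6·1)=-97/46, b=Δ1−h1·(2M1+M2)/6=70/23
seg 2: a=4, c=M2/2=-75/23, d=(M3−M2)/(6·2)=25/46, b=Δ2−h2·(2M2+M3)/6=131/46
t_q=3/2 → seg 1, τ=1/2; S=0+70/23·τ+141/46·τ²+-97/46·τ³=745/368

  seg 0: a=-1 b=-1/46 c=0 d=47/46
  seg 1: a=0 b=70/23 c=141/46 d=-97/46
  seg 2: a=4 b=131/46 c=-75/23 d=25/46
S(3/2) = 745/368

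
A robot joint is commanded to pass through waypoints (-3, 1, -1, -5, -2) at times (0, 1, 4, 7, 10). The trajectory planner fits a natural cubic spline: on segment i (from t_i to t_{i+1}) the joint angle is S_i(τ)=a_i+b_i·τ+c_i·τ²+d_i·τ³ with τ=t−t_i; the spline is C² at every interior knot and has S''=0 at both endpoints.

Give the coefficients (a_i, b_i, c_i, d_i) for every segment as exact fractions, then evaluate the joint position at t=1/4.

  seg 0: a=-3 b=497/108 c=0 d=-65/108
  seg 1: a=1 b=151/54 c=-65/36 d=211/972
  seg 2: a=-1 b=-235/108 c=4/27 d=43/972
  seg 3: a=-5 b=-5/54 c=59/108 d=-59/972
S(1/4) = -4283/2304

Δ: Δ0=4, Δ1=-2/3, Δ2=-4/3, Δ3=1
row 1: diag=8, rhs=-28; c'=3/8, d'=-7/2
row 2: denom=12−3·3/8=87/8; d'=(-4−3·-7/2)/(87/8)=52/87
row 3: denom=12−3·8/29=324/29; d'=(14−3·52/87)/(324/29)=59/54
back: M3=59/54
back: M2=52/87−8/29·59/54=8/27
back: M1=-7/2−3/8·8/27=-65/18
M: M0=0, M1=-65/18, M2=8/27, M3=59/54, M4=0
seg 0: a=-3, c=M0/2=0, d=(M1−M0)/(6·1)=-65/108, b=Δ0−h0·(2M0+M1)/6=497/108
seg 1: a=1, c=M1/2=-65/36, d=(M2−M1)/(6·3)=211/972, b=Δ1−h1·(2M1+M2)/6=151/54
seg 2: a=-1, c=M2/2=4/27, d=(M3−M2)/(6·3)=43/972, b=Δ2−h2·(2M2+M3)/6=-235/108
seg 3: a=-5, c=M3/2=59/108, d=(M4−M3)/(6·3)=-59/972, b=Δ3−h3·(2M3+M4)/6=-5/54
t_q=1/4 → seg 0, τ=1/4; S=-3+497/108·τ+0·τ²+-65/108·τ³=-4283/2304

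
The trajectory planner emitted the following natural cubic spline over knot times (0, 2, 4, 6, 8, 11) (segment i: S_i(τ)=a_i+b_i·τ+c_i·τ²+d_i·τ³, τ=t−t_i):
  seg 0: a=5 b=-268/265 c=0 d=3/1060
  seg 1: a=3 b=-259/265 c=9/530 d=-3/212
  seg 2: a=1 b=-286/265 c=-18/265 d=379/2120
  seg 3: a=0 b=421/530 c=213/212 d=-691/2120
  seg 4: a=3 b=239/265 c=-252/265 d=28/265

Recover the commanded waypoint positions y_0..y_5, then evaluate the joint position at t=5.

y_0=5 y_1=3 y_2=1 y_3=0 y_4=3 y_5=0
S(5) = 67/2120

y_0 = S_0(0) = a_0 = 5
y_1 = S_1(0) = a_1 = 3
y_2 = S_2(0) = a_2 = 1
y_3 = S_3(0) = a_3 = 0
y_4 = S_4(0) = a_4 = 3
y_5 = S_4(3) = 0
t_q=5 is in segment 2 (τ=1); S_2(τ)=67/2120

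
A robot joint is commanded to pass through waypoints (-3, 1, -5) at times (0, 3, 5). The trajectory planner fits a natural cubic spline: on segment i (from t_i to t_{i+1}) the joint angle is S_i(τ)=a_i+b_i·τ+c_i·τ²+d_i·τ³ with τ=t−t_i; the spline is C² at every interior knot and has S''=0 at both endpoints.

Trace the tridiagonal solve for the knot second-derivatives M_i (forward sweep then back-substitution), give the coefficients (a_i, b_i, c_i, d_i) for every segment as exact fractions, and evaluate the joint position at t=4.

Δ: Δ0=4/3, Δ1=-3
row 1: diag=10, rhs=-26; c'=1/5, d'=-13/5
back: M1=-13/5
M: M0=0, M1=-13/5, M2=0
seg 0: a=-3, c=M0/2=0, d=(M1−M0)/(6·3)=-13/90, b=Δ0−h0·(2M0+M1)/6=79/30
seg 1: a=1, c=M1/2=-13/10, d=(M2−M1)/(6·2)=13/60, b=Δ1−h1·(2M1+M2)/6=-19/15
t_q=4 → seg 1, τ=1; S=1+-19/15·τ+-13/10·τ²+13/60·τ³=-27/20

  seg 0: a=-3 b=79/30 c=0 d=-13/90
  seg 1: a=1 b=-19/15 c=-13/10 d=13/60
S(4) = -27/20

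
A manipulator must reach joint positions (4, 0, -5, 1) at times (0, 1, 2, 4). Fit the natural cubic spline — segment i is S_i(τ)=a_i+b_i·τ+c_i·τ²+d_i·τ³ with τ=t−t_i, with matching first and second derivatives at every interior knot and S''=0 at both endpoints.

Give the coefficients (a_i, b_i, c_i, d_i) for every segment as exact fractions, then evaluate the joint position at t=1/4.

Δ: Δ0=-4, Δ1=-5, Δ2=3
row 1: diag=4, rhs=-6; c'=1/4, d'=-3/2
row 2: denom=6−1·1/4=23/4; d'=(48−1·-3/2)/(23/4)=198/23
back: M2=198/23
back: M1=-3/2−1/4·198/23=-84/23
M: M0=0, M1=-84/23, M2=198/23, M3=0
seg 0: a=4, c=M0/2=0, d=(M1−M0)/(6·1)=-14/23, b=Δ0−h0·(2M0+M1)/6=-78/23
seg 1: a=0, c=M1/2=-42/23, d=(M2−M1)/(6·1)=47/23, b=Δ1−h1·(2M1+M2)/6=-120/23
seg 2: a=-5, c=M2/2=99/23, d=(M3−M2)/(6·2)=-33/46, b=Δ2−h2·(2M2+M3)/6=-63/23
t_q=1/4 → seg 0, τ=1/4; S=4+-78/23·τ+0·τ²+-14/23·τ³=2313/736

  seg 0: a=4 b=-78/23 c=0 d=-14/23
  seg 1: a=0 b=-120/23 c=-42/23 d=47/23
  seg 2: a=-5 b=-63/23 c=99/23 d=-33/46
S(1/4) = 2313/736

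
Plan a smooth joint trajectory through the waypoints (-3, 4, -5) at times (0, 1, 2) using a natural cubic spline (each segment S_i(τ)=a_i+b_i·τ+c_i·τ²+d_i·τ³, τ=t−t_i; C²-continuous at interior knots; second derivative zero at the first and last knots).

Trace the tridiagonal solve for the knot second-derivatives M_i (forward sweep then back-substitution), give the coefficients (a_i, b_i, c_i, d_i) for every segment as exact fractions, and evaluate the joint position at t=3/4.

  seg 0: a=-3 b=11 c=0 d=-4
  seg 1: a=4 b=-1 c=-12 d=4
S(3/4) = 57/16

Δ: Δ0=7, Δ1=-9
row 1: diag=4, rhs=-96; c'=1/4, d'=-24
back: M1=-24
M: M0=0, M1=-24, M2=0
seg 0: a=-3, c=M0/2=0, d=(M1−M0)/(6·1)=-4, b=Δ0−h0·(2M0+M1)/6=11
seg 1: a=4, c=M1/2=-12, d=(M2−M1)/(6·1)=4, b=Δ1−h1·(2M1+M2)/6=-1
t_q=3/4 → seg 0, τ=3/4; S=-3+11·τ+0·τ²+-4·τ³=57/16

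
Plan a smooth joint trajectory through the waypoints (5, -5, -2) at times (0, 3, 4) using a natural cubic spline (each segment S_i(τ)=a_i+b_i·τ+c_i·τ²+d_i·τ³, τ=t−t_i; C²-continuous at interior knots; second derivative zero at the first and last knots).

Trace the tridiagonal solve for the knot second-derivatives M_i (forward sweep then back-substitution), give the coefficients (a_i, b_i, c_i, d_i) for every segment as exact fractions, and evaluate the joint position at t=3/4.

  seg 0: a=5 b=-137/24 c=0 d=19/72
  seg 1: a=-5 b=17/12 c=19/8 d=-19/24
S(3/4) = 425/512

Δ: Δ0=-10/3, Δ1=3
row 1: diag=8, rhs=38; c'=1/8, d'=19/4
back: M1=19/4
M: M0=0, M1=19/4, M2=0
seg 0: a=5, c=M0/2=0, d=(M1−M0)/(6·3)=19/72, b=Δ0−h0·(2M0+M1)/6=-137/24
seg 1: a=-5, c=M1/2=19/8, d=(M2−M1)/(6·1)=-19/24, b=Δ1−h1·(2M1+M2)/6=17/12
t_q=3/4 → seg 0, τ=3/4; S=5+-137/24·τ+0·τ²+19/72·τ³=425/512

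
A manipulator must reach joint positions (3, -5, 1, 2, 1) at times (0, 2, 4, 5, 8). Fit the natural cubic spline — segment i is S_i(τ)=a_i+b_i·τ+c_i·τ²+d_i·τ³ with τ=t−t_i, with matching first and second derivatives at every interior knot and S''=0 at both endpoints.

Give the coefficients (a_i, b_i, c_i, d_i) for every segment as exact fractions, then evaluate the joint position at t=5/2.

  seg 0: a=3 b=-73/12 c=0 d=25/48
  seg 1: a=-5 b=1/6 c=25/8 d=-41/48
  seg 2: a=1 b=29/12 c=-2 d=7/12
  seg 3: a=2 b=1/6 c=-1/4 d=1/36
S(5/2) = -543/128

Δ: Δ0=-4, Δ1=3, Δ2=1, Δ3=-1/3
row 1: diag=8, rhs=42; c'=1/4, d'=21/4
row 2: denom=6−2·1/4=11/2; d'=(-12−2·21/4)/(11/2)=-45/11
row 3: denom=8−1·2/11=86/11; d'=(-8−1·-45/11)/(86/11)=-1/2
back: M3=-1/2
back: M2=-45/11−2/11·-1/2=-4
back: M1=21/4−1/4·-4=25/4
M: M0=0, M1=25/4, M2=-4, M3=-1/2, M4=0
seg 0: a=3, c=M0/2=0, d=(M1−M0)/(6·2)=25/48, b=Δ0−h0·(2M0+M1)/6=-73/12
seg 1: a=-5, c=M1/2=25/8, d=(M2−M1)/(6·2)=-41/48, b=Δ1−h1·(2M1+M2)/6=1/6
seg 2: a=1, c=M2/2=-2, d=(M3−M2)/(6·1)=7/12, b=Δ2−h2·(2M2+M3)/6=29/12
seg 3: a=2, c=M3/2=-1/4, d=(M4−M3)/(6·3)=1/36, b=Δ3−h3·(2M3+M4)/6=1/6
t_q=5/2 → seg 1, τ=1/2; S=-5+1/6·τ+25/8·τ²+-41/48·τ³=-543/128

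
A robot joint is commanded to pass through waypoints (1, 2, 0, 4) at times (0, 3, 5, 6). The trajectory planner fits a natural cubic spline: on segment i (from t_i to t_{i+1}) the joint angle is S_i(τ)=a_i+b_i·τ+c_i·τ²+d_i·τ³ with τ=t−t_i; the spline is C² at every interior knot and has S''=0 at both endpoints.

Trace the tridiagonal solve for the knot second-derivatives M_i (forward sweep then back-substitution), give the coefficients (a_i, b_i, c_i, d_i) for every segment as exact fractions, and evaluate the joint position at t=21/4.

  seg 0: a=1 b=109/84 c=0 d=-3/28
  seg 1: a=2 b=-67/42 c=-27/28 d=53/84
  seg 2: a=0 b=89/42 c=79/28 d=-79/84
S(21/4) = 177/256

Δ: Δ0=1/3, Δ1=-1, Δ2=4
row 1: diag=10, rhs=-8; c'=1/5, d'=-4/5
row 2: denom=6−2·1/5=28/5; d'=(30−2·-4/5)/(28/5)=79/14
back: M2=79/14
back: M1=-4/5−1/5·79/14=-27/14
M: M0=0, M1=-27/14, M2=79/14, M3=0
seg 0: a=1, c=M0/2=0, d=(M1−M0)/(6·3)=-3/28, b=Δ0−h0·(2M0+M1)/6=109/84
seg 1: a=2, c=M1/2=-27/28, d=(M2−M1)/(6·2)=53/84, b=Δ1−h1·(2M1+M2)/6=-67/42
seg 2: a=0, c=M2/2=79/28, d=(M3−M2)/(6·1)=-79/84, b=Δ2−h2·(2M2+M3)/6=89/42
t_q=21/4 → seg 2, τ=1/4; S=0+89/42·τ+79/28·τ²+-79/84·τ³=177/256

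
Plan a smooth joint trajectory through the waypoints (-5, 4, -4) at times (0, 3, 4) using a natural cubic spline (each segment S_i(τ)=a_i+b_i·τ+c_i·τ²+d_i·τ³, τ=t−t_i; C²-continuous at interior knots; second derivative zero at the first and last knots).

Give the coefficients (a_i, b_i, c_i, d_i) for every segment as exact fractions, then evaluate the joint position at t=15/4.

Δ: Δ0=3, Δ1=-8
row 1: diag=8, rhs=-66; c'=1/8, d'=-33/4
back: M1=-33/4
M: M0=0, M1=-33/4, M2=0
seg 0: a=-5, c=M0/2=0, d=(M1−M0)/(6·3)=-11/24, b=Δ0−h0·(2M0+M1)/6=57/8
seg 1: a=4, c=M1/2=-33/8, d=(M2−M1)/(6·1)=11/8, b=Δ1−h1·(2M1+M2)/6=-21/4
t_q=15/4 → seg 1, τ=3/4; S=4+-21/4·τ+-33/8·τ²+11/8·τ³=-859/512

  seg 0: a=-5 b=57/8 c=0 d=-11/24
  seg 1: a=4 b=-21/4 c=-33/8 d=11/8
S(15/4) = -859/512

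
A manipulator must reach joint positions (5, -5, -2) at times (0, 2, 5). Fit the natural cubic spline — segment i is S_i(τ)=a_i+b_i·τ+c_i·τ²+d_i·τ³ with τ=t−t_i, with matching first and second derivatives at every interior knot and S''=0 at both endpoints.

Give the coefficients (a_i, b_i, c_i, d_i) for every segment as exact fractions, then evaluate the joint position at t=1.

  seg 0: a=5 b=-31/5 c=0 d=3/10
  seg 1: a=-5 b=-13/5 c=9/5 d=-1/5
S(1) = -9/10

Δ: Δ0=-5, Δ1=1
row 1: diag=10, rhs=36; c'=3/10, d'=18/5
back: M1=18/5
M: M0=0, M1=18/5, M2=0
seg 0: a=5, c=M0/2=0, d=(M1−M0)/(6·2)=3/10, b=Δ0−h0·(2M0+M1)/6=-31/5
seg 1: a=-5, c=M1/2=9/5, d=(M2−M1)/(6·3)=-1/5, b=Δ1−h1·(2M1+M2)/6=-13/5
t_q=1 → seg 0, τ=1; S=5+-31/5·τ+0·τ²+3/10·τ³=-9/10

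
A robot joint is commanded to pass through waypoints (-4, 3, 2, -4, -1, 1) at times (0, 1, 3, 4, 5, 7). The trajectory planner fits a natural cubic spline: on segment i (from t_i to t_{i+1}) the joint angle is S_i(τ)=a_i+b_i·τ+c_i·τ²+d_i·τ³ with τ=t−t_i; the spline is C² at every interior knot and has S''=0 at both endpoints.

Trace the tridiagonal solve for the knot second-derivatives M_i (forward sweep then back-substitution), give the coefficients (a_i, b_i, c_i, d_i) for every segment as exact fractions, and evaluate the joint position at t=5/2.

Δ: Δ0=7, Δ1=-1/2, Δ2=-6, Δ3=3, Δ4=1
row 1: diag=6, rhs=-45; c'=1/3, d'=-15/2
row 2: denom=6−2·1/3=16/3; d'=(-33−2·-15/2)/(16/3)=-27/8
row 3: denom=4−1·3/16=61/16; d'=(54−1·-27/8)/(61/16)=918/61
row 4: denom=6−1·16/61=350/61; d'=(-12−1·918/61)/(350/61)=-33/7
back: M4=-33/7
back: M3=918/61−16/61·-33/7=114/7
back: M2=-27/8−3/16·114/7=-45/7
back: M1=-15/2−1/3·-45/7=-75/14
M: M0=0, M1=-75/14, M2=-45/7, M3=114/7, M4=-33/7, M5=0
seg 0: a=-4, c=M0/2=0, d=(M1−M0)/(6·1)=-25/28, b=Δ0−h0·(2M0+M1)/6=221/28
seg 1: a=3, c=M1/2=-75/28, d=(M2−M1)/(6·2)=-5/56, b=Δ1−h1·(2M1+M2)/6=73/14
seg 2: a=2, c=M2/2=-45/14, d=(M3−M2)/(6·1)=53/14, b=Δ2−h2·(2M2+M3)/6=-46/7
seg 3: a=-4, c=M3/2=57/7, d=(M4−M3)/(6·1)=-7/2, b=Δ3−h3·(2M3+M4)/6=-23/14
seg 4: a=-1, c=M4/2=-33/14, d=(M5−M4)/(6·2)=11/28, b=Δ4−h4·(2M4+M5)/6=29/7
t_q=5/2 → seg 1, τ=3/2; S=3+73/14·τ+-75/28·τ²+-5/56·τ³=2013/448

  seg 0: a=-4 b=221/28 c=0 d=-25/28
  seg 1: a=3 b=73/14 c=-75/28 d=-5/56
  seg 2: a=2 b=-46/7 c=-45/14 d=53/14
  seg 3: a=-4 b=-23/14 c=57/7 d=-7/2
  seg 4: a=-1 b=29/7 c=-33/14 d=11/28
S(5/2) = 2013/448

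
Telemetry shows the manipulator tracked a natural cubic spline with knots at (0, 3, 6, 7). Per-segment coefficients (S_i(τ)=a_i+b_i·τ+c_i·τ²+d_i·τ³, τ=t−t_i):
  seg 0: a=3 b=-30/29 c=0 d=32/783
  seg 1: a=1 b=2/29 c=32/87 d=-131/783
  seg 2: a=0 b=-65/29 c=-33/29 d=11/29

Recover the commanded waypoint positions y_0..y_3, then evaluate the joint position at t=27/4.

y_0 = S_0(0) = a_0 = 3
y_1 = S_1(0) = a_1 = 1
y_2 = S_2(0) = a_2 = 0
y_3 = S_2(1) = -3
t_q=27/4 is in segment 2 (τ=3/4); S_2(τ)=-4011/1856

y_0=3 y_1=1 y_2=0 y_3=-3
S(27/4) = -4011/1856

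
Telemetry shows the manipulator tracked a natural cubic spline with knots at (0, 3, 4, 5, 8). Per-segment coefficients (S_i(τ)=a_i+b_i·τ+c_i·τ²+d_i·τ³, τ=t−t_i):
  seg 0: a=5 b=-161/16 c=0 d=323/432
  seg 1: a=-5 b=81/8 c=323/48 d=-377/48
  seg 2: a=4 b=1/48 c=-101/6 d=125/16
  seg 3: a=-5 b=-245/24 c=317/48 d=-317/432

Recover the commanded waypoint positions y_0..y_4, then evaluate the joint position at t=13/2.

y_0 = S_0(0) = a_0 = 5
y_1 = S_1(0) = a_1 = -5
y_2 = S_2(0) = a_2 = 4
y_3 = S_3(0) = a_3 = -5
y_4 = S_3(3) = 4
t_q=13/2 is in segment 3 (τ=3/2); S_3(τ)=-1015/128

y_0=5 y_1=-5 y_2=4 y_3=-5 y_4=4
S(13/2) = -1015/128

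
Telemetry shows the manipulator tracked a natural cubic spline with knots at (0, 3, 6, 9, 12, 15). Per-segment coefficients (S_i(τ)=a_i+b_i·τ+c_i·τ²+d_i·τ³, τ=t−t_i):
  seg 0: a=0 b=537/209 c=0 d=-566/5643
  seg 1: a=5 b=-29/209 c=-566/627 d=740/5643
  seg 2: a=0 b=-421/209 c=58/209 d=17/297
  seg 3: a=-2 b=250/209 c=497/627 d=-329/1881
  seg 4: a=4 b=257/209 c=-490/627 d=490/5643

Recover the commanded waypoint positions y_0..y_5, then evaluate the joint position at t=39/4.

y_0 = S_0(0) = a_0 = 0
y_1 = S_1(0) = a_1 = 5
y_2 = S_2(0) = a_2 = 0
y_3 = S_3(0) = a_3 = -2
y_4 = S_4(0) = a_4 = 4
y_5 = S_4(3) = 3
t_q=39/4 is in segment 3 (τ=3/4); S_3(τ)=-9775/13376

y_0=0 y_1=5 y_2=0 y_3=-2 y_4=4 y_5=3
S(39/4) = -9775/13376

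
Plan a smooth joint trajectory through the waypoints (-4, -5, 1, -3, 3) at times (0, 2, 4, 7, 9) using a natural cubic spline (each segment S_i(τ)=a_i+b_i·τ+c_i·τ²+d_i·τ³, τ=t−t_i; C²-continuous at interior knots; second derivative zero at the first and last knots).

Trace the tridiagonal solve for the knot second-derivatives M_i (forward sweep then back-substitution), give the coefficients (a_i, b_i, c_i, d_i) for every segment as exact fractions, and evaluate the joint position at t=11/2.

Δ: Δ0=-1/2, Δ1=3, Δ2=-4/3, Δ3=3
row 1: diag=8, rhs=21; c'=1/4, d'=21/8
row 2: denom=10−2·1/4=19/2; d'=(-26−2·21/8)/(19/2)=-125/38
row 3: denom=10−3·6/19=172/19; d'=(26−3·-125/38)/(172/19)=1363/344
back: M3=1363/344
back: M2=-125/38−6/19·1363/344=-781/172
back: M1=21/8−1/4·-781/172=2587/688
M: M0=0, M1=2587/688, M2=-781/172, M3=1363/344, M4=0
seg 0: a=-4, c=M0/2=0, d=(M1−M0)/(6·2)=2587/8256, b=Δ0−h0·(2M0+M1)/6=-3619/2064
seg 1: a=-5, c=M1/2=2587/1376, d=(M2−M1)/(6·2)=-5711/8256, b=Δ1−h1·(2M1+M2)/6=2071/1032
seg 2: a=1, c=M2/2=-781/344, d=(M3−M2)/(6·3)=325/688, b=Δ2−h2·(2M2+M3)/6=2531/2064
seg 3: a=-3, c=M3/2=1363/688, d=(M4−M3)/(6·2)=-1363/4128, b=Δ3−h3·(2M3+M4)/6=185/516
t_q=11/2 → seg 2, τ=3/2; S=1+2531/2064·τ+-781/344·τ²+325/688·τ³=-3713/5504

  seg 0: a=-4 b=-3619/2064 c=0 d=2587/8256
  seg 1: a=-5 b=2071/1032 c=2587/1376 d=-5711/8256
  seg 2: a=1 b=2531/2064 c=-781/344 d=325/688
  seg 3: a=-3 b=185/516 c=1363/688 d=-1363/4128
S(11/2) = -3713/5504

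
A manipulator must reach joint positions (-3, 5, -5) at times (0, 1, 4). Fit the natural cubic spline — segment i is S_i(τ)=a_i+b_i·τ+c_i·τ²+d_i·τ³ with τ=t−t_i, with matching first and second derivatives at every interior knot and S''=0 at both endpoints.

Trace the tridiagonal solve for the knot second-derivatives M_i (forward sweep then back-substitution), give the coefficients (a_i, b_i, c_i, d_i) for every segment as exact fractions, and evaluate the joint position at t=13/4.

Δ: Δ0=8, Δ1=-10/3
row 1: diag=8, rhs=-68; c'=3/8, d'=-17/2
back: M1=-17/2
M: M0=0, M1=-17/2, M2=0
seg 0: a=-3, c=M0/2=0, d=(M1−M0)/(6·1)=-17/12, b=Δ0−h0·(2M0+M1)/6=113/12
seg 1: a=5, c=M1/2=-17/4, d=(M2−M1)/(6·3)=17/36, b=Δ1−h1·(2M1+M2)/6=31/6
t_q=13/4 → seg 1, τ=9/4; S=5+31/6·τ+-17/4·τ²+17/36·τ³=125/256

  seg 0: a=-3 b=113/12 c=0 d=-17/12
  seg 1: a=5 b=31/6 c=-17/4 d=17/36
S(13/4) = 125/256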